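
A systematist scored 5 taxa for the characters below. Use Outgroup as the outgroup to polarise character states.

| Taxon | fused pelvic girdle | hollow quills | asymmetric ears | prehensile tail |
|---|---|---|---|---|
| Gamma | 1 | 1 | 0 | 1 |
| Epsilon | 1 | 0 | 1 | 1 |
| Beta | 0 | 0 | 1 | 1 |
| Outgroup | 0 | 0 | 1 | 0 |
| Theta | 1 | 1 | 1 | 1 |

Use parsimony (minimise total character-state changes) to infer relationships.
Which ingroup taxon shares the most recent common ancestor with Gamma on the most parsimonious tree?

Theta

Character polarity is set by the outgroup: the derived state is whichever differs from the outgroup's state, so for asymmetric ears the derived state is '0', and for the remaining characters it is '1'.
Only Epsilon, Gamma, and Theta show the derived state '1' for fused pelvic girdle, supporting them as a clade.
hollow quills: derived state '1' in Gamma and Theta only — synapomorphy for {Gamma, Theta}.
asymmetric ears (derived state '0') is unique to Gamma (autapomorphy; uninformative for grouping).
All ingroup taxa share the derived state '1' for prehensile tail; it defines the ingroup but does not resolve relationships within it.
Most parsimonious ingroup topology: (Beta,((Gamma,Theta),Epsilon)).
Gamma and Theta form a cherry on this tree, so they are sister taxa.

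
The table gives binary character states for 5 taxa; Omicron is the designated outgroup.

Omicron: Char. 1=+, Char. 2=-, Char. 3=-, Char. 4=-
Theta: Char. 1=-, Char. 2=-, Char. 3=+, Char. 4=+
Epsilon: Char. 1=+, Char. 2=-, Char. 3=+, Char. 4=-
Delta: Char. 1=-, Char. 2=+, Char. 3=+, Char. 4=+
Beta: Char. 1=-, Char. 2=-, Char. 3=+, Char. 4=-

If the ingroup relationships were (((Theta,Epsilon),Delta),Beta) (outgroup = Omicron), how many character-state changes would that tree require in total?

Map each character onto (((Theta,Epsilon),Delta),Beta) (rooted by Omicron) and count the minimum state changes it requires (Fitch parsimony):
Char. 1: 2; Char. 2: 1; Char. 3: 1; Char. 4: 2.
Total tree length = 6.

6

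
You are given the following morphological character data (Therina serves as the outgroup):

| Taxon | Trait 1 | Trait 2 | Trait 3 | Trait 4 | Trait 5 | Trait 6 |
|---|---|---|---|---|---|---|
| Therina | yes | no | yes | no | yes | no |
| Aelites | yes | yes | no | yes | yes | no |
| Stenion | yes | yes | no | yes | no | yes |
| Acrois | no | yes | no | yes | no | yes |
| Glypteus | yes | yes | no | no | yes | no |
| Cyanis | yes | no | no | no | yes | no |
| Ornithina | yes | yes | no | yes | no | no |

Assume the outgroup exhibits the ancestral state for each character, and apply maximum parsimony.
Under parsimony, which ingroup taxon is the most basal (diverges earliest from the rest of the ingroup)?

Character polarity is set by the outgroup: the derived state is whichever differs from the outgroup's state, so for Trait 1, Trait 3, Trait 5 the derived state is 'no', and for the remaining characters it is 'yes'.
Trait 1 (derived state 'no') is unique to Acrois (autapomorphy; uninformative for grouping).
Trait 2: derived state 'yes' in Acrois, Aelites, Glypteus, Ornithina, and Stenion only — synapomorphy for {Acrois, Aelites, Glypteus, Ornithina, Stenion}.
Trait 3 (derived state 'no') is shared by all ingroup taxa — unites the whole ingroup.
Trait 4: derived state 'yes' in Acrois, Aelites, Ornithina, and Stenion only — synapomorphy for {Acrois, Aelites, Ornithina, Stenion}.
Only Acrois, Ornithina, and Stenion show the derived state 'no' for Trait 5, supporting them as a clade.
Only Acrois and Stenion show the derived state 'yes' for Trait 6, supporting them as a clade.
Most parsimonious ingroup topology: (((Aelites,((Stenion,Acrois),Ornithina)),Glypteus),Cyanis).
Cyanis is sister to the clade containing all other ingroup taxa, so it is the earliest-diverging (most basal) ingroup lineage.

Cyanis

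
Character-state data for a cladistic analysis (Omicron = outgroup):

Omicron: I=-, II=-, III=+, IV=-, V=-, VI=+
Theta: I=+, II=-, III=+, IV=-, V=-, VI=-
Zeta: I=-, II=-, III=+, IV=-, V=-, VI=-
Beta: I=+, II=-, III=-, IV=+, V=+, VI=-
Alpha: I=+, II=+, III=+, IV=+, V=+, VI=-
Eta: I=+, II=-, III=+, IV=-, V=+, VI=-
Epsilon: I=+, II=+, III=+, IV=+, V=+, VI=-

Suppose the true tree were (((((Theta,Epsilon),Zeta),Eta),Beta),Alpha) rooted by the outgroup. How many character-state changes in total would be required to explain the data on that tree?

Map each character onto (((((Theta,Epsilon),Zeta),Eta),Beta),Alpha) (rooted by Omicron) and count the minimum state changes it requires (Fitch parsimony):
I: 2; II: 2; III: 1; IV: 3; V: 3; VI: 1.
Total tree length = 12.

12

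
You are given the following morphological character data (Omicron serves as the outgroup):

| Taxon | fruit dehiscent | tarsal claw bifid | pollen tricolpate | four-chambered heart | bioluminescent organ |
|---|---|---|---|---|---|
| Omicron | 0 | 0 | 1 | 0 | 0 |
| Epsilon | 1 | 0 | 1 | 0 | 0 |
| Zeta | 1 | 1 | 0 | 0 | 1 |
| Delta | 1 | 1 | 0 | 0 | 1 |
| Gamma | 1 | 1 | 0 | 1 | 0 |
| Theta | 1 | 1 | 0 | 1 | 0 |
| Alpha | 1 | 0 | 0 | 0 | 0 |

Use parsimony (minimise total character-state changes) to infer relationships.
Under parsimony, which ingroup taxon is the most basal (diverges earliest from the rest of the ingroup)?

Character polarity is set by the outgroup: the derived state is whichever differs from the outgroup's state, so for pollen tricolpate the derived state is '0', and for the remaining characters it is '1'.
fruit dehiscent (derived state '1') is shared by all ingroup taxa — unites the whole ingroup.
Only Delta, Gamma, Theta, and Zeta show the derived state '1' for tarsal claw bifid, supporting them as a clade.
pollen tricolpate (derived state '0') is shared by Alpha, Delta, Gamma, Theta, and Zeta — a synapomorphy uniting that clade.
Only Gamma and Theta show the derived state '1' for four-chambered heart, supporting them as a clade.
bioluminescent organ: derived state '1' in Delta and Zeta only — synapomorphy for {Delta, Zeta}.
Most parsimonious ingroup topology: ((((Delta,Zeta),(Theta,Gamma)),Alpha),Epsilon).
Epsilon is sister to the clade containing all other ingroup taxa, so it is the earliest-diverging (most basal) ingroup lineage.

Epsilon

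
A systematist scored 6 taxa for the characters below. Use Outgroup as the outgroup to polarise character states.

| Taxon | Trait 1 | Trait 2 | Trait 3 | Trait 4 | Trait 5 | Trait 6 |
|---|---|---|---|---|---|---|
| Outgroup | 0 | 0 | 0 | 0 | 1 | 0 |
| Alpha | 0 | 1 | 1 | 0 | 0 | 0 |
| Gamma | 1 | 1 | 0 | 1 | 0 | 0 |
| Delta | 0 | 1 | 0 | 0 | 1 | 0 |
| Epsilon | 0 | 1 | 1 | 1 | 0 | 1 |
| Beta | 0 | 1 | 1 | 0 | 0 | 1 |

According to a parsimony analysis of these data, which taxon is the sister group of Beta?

Epsilon

Character polarity is set by the outgroup: the derived state is whichever differs from the outgroup's state, so for Trait 5 the derived state is '0', and for the remaining characters it is '1'.
Trait 1: derived state '1' in Gamma only — an autapomorphy, so it tells us nothing about relationships among taxa.
All ingroup taxa share the derived state '1' for Trait 2; it defines the ingroup but does not resolve relationships within it.
Trait 3: derived state '1' in Alpha, Beta, and Epsilon only — synapomorphy for {Alpha, Beta, Epsilon}.
Trait 4 (state '1') occurs in Epsilon and Gamma but conflicts with the nesting implied by the other characters — most parsimoniously interpreted as homoplasy.
Only Alpha, Beta, Epsilon, and Gamma show the derived state '0' for Trait 5, supporting them as a clade.
Trait 6 (derived state '1') is shared by Beta and Epsilon — a synapomorphy uniting that clade.
Most parsimonious ingroup topology: (((Alpha,(Epsilon,Beta)),Gamma),Delta).
Beta and Epsilon form a cherry on this tree, so they are sister taxa.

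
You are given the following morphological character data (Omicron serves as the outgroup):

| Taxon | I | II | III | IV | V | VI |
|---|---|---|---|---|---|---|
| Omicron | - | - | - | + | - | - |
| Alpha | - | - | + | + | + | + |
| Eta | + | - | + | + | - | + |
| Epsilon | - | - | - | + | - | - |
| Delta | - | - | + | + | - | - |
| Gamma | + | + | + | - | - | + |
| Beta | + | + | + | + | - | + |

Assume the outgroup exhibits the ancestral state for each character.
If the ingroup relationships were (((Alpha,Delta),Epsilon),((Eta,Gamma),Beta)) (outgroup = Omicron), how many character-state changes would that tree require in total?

9

Map each character onto (((Alpha,Delta),Epsilon),((Eta,Gamma),Beta)) (rooted by Omicron) and count the minimum state changes it requires (Fitch parsimony):
I: 1; II: 2; III: 2; IV: 1; V: 1; VI: 2.
Total tree length = 9.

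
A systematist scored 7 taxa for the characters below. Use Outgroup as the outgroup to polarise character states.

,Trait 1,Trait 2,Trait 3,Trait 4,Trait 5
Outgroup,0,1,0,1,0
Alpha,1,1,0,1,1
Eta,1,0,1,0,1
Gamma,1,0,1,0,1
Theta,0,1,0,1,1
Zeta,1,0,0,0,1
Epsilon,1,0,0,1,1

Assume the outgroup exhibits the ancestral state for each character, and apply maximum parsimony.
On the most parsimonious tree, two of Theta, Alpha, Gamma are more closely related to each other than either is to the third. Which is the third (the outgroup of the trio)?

Character polarity is set by the outgroup: the derived state is whichever differs from the outgroup's state, so for Trait 2, Trait 4 the derived state is '0', and for the remaining characters it is '1'.
Only Alpha, Epsilon, Eta, Gamma, and Zeta show the derived state '1' for Trait 1, supporting them as a clade.
Only Epsilon, Eta, Gamma, and Zeta show the derived state '0' for Trait 2, supporting them as a clade.
Only Eta and Gamma show the derived state '1' for Trait 3, supporting them as a clade.
Trait 4 (derived state '0') is shared by Eta, Gamma, and Zeta — a synapomorphy uniting that clade.
Trait 5 (derived state '1') is shared by all ingroup taxa — unites the whole ingroup.
Most parsimonious ingroup topology: ((Alpha,(((Eta,Gamma),Zeta),Epsilon)),Theta).
Gamma and Alpha share a more recent common ancestor with each other than either does with Theta, so Theta is the least closely related of the three.

Theta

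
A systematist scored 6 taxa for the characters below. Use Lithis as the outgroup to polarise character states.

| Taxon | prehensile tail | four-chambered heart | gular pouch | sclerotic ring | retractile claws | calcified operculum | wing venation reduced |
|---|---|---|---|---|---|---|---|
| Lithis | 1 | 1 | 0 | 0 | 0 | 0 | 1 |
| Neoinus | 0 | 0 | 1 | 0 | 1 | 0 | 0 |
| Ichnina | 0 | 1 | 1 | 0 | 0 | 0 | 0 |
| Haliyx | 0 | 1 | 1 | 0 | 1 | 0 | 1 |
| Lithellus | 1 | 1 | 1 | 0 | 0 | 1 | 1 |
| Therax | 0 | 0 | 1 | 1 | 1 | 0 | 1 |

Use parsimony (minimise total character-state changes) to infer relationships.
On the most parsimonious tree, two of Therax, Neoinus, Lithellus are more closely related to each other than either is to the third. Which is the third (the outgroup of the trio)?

Lithellus

Character polarity is set by the outgroup: the derived state is whichever differs from the outgroup's state, so for prehensile tail, four-chambered heart, wing venation reduced the derived state is '0', and for the remaining characters it is '1'.
Only Haliyx, Ichnina, Neoinus, and Therax show the derived state '0' for prehensile tail, supporting them as a clade.
Only Neoinus and Therax show the derived state '0' for four-chambered heart, supporting them as a clade.
gular pouch (derived state '1') is shared by all ingroup taxa — unites the whole ingroup.
sclerotic ring: derived state '1' in Therax only — an autapomorphy, so it tells us nothing about relationships among taxa.
Only Haliyx, Neoinus, and Therax show the derived state '1' for retractile claws, supporting them as a clade.
calcified operculum (derived state '1') is unique to Lithellus (autapomorphy; uninformative for grouping).
wing venation reduced groups Ichnina and Neoinus, which is incompatible with the clades supported by the remaining characters; treating it as convergent (homoplasy) costs fewer steps than any alternative tree.
Most parsimonious ingroup topology: ((((Neoinus,Therax),Haliyx),Ichnina),Lithellus).
Therax and Neoinus share a more recent common ancestor with each other than either does with Lithellus, so Lithellus is the least closely related of the three.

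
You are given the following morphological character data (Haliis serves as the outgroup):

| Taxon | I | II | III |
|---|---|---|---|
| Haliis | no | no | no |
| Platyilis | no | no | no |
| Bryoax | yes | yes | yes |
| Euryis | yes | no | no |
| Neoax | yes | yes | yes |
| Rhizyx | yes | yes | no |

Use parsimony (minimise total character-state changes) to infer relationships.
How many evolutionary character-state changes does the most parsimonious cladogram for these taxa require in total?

The outgroup has state 'no' for every character, so 'yes' is the derived state throughout.
I (derived state 'yes') is shared by Bryoax, Euryis, Neoax, and Rhizyx — a synapomorphy uniting that clade.
II: derived state 'yes' in Bryoax, Neoax, and Rhizyx only — synapomorphy for {Bryoax, Neoax, Rhizyx}.
Only Bryoax and Neoax show the derived state 'yes' for III, supporting them as a clade.
Most parsimonious ingroup topology: (Platyilis,(((Bryoax,Neoax),Rhizyx),Euryis)).
Changes per character on this tree: I: 1; II: 1; III: 1.
Total = 3.

3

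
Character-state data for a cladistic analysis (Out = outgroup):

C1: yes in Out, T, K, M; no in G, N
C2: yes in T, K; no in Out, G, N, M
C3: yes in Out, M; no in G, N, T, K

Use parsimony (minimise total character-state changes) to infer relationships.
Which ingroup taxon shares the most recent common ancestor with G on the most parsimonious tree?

N

Character polarity is set by the outgroup: the derived state is whichever differs from the outgroup's state, so for C1, C3 the derived state is 'no', and for the remaining characters it is 'yes'.
Only G and N show the derived state 'no' for C1, supporting them as a clade.
Only K and T show the derived state 'yes' for C2, supporting them as a clade.
C3: derived state 'no' in G, K, N, and T only — synapomorphy for {G, K, N, T}.
Most parsimonious ingroup topology: (((G,N),(T,K)),M).
G and N form a cherry on this tree, so they are sister taxa.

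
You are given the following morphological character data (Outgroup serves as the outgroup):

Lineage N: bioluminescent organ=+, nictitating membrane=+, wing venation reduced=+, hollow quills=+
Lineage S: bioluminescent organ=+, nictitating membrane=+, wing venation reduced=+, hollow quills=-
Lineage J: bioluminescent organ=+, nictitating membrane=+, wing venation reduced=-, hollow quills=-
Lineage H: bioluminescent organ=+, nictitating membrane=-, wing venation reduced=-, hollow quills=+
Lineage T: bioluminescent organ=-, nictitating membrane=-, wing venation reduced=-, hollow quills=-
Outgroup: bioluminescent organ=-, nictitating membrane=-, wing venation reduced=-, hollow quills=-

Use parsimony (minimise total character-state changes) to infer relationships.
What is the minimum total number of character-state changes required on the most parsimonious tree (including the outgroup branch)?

5

The outgroup has state '-' for every character, so '+' is the derived state throughout.
Only Lineage H, Lineage J, Lineage N, and Lineage S show the derived state '+' for bioluminescent organ, supporting them as a clade.
Only Lineage J, Lineage N, and Lineage S show the derived state '+' for nictitating membrane, supporting them as a clade.
wing venation reduced (derived state '+') is shared by Lineage N and Lineage S — a synapomorphy uniting that clade.
hollow quills groups Lineage H and Lineage N, which is incompatible with the clades supported by the remaining characters; treating it as convergent (homoplasy) costs fewer steps than any alternative tree.
Most parsimonious ingroup topology: ((((Lineage S,Lineage N),Lineage J),Lineage H),Lineage T).
Changes per character on this tree: bioluminescent organ: 1; nictitating membrane: 1; wing venation reduced: 1; hollow quills: 2.
Total = 5.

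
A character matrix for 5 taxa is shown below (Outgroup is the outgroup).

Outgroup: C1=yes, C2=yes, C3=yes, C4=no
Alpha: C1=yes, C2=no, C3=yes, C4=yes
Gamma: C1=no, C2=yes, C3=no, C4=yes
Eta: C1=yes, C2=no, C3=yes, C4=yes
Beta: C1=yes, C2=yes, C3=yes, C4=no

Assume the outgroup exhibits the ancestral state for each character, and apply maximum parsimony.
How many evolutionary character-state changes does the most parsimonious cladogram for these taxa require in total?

Character polarity is set by the outgroup: the derived state is whichever differs from the outgroup's state, so for C1, C2, C3 the derived state is 'no', and for the remaining characters it is 'yes'.
C1: derived state 'no' in Gamma only — an autapomorphy, so it tells us nothing about relationships among taxa.
C2 (derived state 'no') is shared by Alpha and Eta — a synapomorphy uniting that clade.
C3 (derived state 'no') is unique to Gamma (autapomorphy; uninformative for grouping).
C4 (derived state 'yes') is shared by Alpha, Eta, and Gamma — a synapomorphy uniting that clade.
Most parsimonious ingroup topology: (((Alpha,Eta),Gamma),Beta).
Changes per character on this tree: C1: 1; C2: 1; C3: 1; C4: 1.
Total = 4.

4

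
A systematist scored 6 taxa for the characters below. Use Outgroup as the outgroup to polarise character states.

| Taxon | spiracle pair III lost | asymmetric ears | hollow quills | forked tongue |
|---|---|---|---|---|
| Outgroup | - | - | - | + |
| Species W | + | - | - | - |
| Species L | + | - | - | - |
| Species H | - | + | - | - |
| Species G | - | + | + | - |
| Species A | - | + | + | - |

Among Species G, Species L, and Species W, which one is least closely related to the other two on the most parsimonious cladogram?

Character polarity is set by the outgroup: the derived state is whichever differs from the outgroup's state, so for forked tongue the derived state is '-', and for the remaining characters it is '+'.
Only Species L and Species W show the derived state '+' for spiracle pair III lost, supporting them as a clade.
asymmetric ears: derived state '+' in Species A, Species G, and Species H only — synapomorphy for {Species A, Species G, Species H}.
hollow quills (derived state '+') is shared by Species A and Species G — a synapomorphy uniting that clade.
forked tongue (derived state '-') is shared by all ingroup taxa — unites the whole ingroup.
Most parsimonious ingroup topology: ((Species W,Species L),(Species H,(Species G,Species A))).
Species W and Species L share a more recent common ancestor with each other than either does with Species G, so Species G is the least closely related of the three.

Species G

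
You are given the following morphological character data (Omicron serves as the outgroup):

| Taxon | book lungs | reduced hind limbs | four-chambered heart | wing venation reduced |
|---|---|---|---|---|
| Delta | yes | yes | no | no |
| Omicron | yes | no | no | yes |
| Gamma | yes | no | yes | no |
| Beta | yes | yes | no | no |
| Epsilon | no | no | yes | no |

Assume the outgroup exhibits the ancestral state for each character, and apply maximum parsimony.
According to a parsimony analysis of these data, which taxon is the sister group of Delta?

Character polarity is set by the outgroup: the derived state is whichever differs from the outgroup's state, so for book lungs, wing venation reduced the derived state is 'no', and for the remaining characters it is 'yes'.
book lungs: derived state 'no' in Epsilon only — an autapomorphy, so it tells us nothing about relationships among taxa.
reduced hind limbs (derived state 'yes') is shared by Beta and Delta — a synapomorphy uniting that clade.
four-chambered heart: derived state 'yes' in Epsilon and Gamma only — synapomorphy for {Epsilon, Gamma}.
All ingroup taxa share the derived state 'no' for wing venation reduced; it defines the ingroup but does not resolve relationships within it.
Most parsimonious ingroup topology: ((Beta,Delta),(Epsilon,Gamma)).
Delta and Beta form a cherry on this tree, so they are sister taxa.

Beta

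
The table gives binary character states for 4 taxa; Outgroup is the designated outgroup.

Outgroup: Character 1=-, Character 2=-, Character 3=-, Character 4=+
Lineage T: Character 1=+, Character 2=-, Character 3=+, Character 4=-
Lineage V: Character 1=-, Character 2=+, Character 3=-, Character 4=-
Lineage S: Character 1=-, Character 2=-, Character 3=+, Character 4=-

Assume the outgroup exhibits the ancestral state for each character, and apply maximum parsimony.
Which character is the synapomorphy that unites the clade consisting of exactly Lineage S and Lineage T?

Character polarity is set by the outgroup: the derived state is whichever differs from the outgroup's state, so for Character 4 the derived state is '-', and for the remaining characters it is '+'.
Character 1 (derived state '+') is unique to Lineage T (autapomorphy; uninformative for grouping).
Character 2 (derived state '+') is unique to Lineage V (autapomorphy; uninformative for grouping).
Character 3 (derived state '+') is shared by Lineage S and Lineage T — a synapomorphy uniting that clade.
All ingroup taxa share the derived state '-' for Character 4; it defines the ingroup but does not resolve relationships within it.
Most parsimonious ingroup topology: ((Lineage T,Lineage S),Lineage V).
The clade {Lineage S, Lineage T} is supported by Character 3: its derived state '+' occurs in exactly those taxa and in no other taxon (including the outgroup).

Character 3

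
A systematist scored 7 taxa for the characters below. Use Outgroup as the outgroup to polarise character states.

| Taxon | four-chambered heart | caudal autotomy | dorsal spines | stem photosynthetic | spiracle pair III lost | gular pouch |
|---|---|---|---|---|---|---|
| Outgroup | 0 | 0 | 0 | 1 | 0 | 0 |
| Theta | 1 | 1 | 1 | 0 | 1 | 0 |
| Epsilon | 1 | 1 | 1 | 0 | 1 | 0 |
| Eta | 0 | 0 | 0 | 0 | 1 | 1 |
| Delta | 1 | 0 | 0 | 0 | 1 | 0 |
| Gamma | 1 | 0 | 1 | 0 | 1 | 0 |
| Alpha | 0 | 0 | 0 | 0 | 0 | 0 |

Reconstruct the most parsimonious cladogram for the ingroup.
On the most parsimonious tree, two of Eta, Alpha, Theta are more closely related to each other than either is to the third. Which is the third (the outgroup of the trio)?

Alpha

Character polarity is set by the outgroup: the derived state is whichever differs from the outgroup's state, so for stem photosynthetic the derived state is '0', and for the remaining characters it is '1'.
Only Delta, Epsilon, Gamma, and Theta show the derived state '1' for four-chambered heart, supporting them as a clade.
Only Epsilon and Theta show the derived state '1' for caudal autotomy, supporting them as a clade.
dorsal spines: derived state '1' in Epsilon, Gamma, and Theta only — synapomorphy for {Epsilon, Gamma, Theta}.
All ingroup taxa share the derived state '0' for stem photosynthetic; it defines the ingroup but does not resolve relationships within it.
spiracle pair III lost: derived state '1' in Delta, Epsilon, Eta, Gamma, and Theta only — synapomorphy for {Delta, Epsilon, Eta, Gamma, Theta}.
gular pouch: derived state '1' in Eta only — an autapomorphy, so it tells us nothing about relationships among taxa.
Most parsimonious ingroup topology: (((((Theta,Epsilon),Gamma),Delta),Eta),Alpha).
Eta and Theta share a more recent common ancestor with each other than either does with Alpha, so Alpha is the least closely related of the three.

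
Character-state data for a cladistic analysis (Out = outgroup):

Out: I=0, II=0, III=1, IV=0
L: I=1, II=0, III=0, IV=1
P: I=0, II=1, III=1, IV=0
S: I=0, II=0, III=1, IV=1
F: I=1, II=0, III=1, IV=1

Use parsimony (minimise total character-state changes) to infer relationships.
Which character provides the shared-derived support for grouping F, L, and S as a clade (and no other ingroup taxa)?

Character polarity is set by the outgroup: the derived state is whichever differs from the outgroup's state, so for III the derived state is '0', and for the remaining characters it is '1'.
Only F and L show the derived state '1' for I, supporting them as a clade.
II (derived state '1') is unique to P (autapomorphy; uninformative for grouping).
III (derived state '0') is unique to L (autapomorphy; uninformative for grouping).
IV (derived state '1') is shared by F, L, and S — a synapomorphy uniting that clade.
Most parsimonious ingroup topology: (((L,F),S),P).
The clade {F, L, S} is supported by IV: its derived state '1' occurs in exactly those taxa and in no other taxon (including the outgroup).

IV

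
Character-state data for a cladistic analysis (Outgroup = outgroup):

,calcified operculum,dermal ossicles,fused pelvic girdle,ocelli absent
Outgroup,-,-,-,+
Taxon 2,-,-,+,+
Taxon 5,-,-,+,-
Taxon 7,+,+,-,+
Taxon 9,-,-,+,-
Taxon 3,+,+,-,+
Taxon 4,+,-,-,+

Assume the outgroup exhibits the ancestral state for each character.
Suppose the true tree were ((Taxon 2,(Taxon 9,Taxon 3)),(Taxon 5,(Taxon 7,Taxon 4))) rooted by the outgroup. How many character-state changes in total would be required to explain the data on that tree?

9

Map each character onto ((Taxon 2,(Taxon 9,Taxon 3)),(Taxon 5,(Taxon 7,Taxon 4))) (rooted by Outgroup) and count the minimum state changes it requires (Fitch parsimony):
calcified operculum: 2; dermal ossicles: 2; fused pelvic girdle: 3; ocelli absent: 2.
Total tree length = 9.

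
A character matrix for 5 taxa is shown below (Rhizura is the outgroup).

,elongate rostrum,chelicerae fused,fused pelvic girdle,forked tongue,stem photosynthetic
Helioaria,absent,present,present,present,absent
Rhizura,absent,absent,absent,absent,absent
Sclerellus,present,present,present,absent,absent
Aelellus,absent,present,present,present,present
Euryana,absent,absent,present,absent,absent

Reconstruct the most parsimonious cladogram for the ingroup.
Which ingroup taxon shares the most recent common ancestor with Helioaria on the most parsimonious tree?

Aelellus

The outgroup has state 'absent' for every character, so 'present' is the derived state throughout.
elongate rostrum: derived state 'present' in Sclerellus only — an autapomorphy, so it tells us nothing about relationships among taxa.
Only Aelellus, Helioaria, and Sclerellus show the derived state 'present' for chelicerae fused, supporting them as a clade.
All ingroup taxa share the derived state 'present' for fused pelvic girdle; it defines the ingroup but does not resolve relationships within it.
forked tongue: derived state 'present' in Aelellus and Helioaria only — synapomorphy for {Aelellus, Helioaria}.
stem photosynthetic: derived state 'present' in Aelellus only — an autapomorphy, so it tells us nothing about relationships among taxa.
Most parsimonious ingroup topology: (((Aelellus,Helioaria),Sclerellus),Euryana).
Helioaria and Aelellus form a cherry on this tree, so they are sister taxa.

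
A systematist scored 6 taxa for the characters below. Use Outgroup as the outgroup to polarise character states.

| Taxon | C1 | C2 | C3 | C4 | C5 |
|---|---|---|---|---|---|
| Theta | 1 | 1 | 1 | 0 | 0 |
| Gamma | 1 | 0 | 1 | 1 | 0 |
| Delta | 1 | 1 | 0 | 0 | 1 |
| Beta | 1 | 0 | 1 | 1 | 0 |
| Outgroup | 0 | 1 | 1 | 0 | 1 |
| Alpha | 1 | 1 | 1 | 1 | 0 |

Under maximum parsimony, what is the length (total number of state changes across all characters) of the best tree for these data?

5

Character polarity is set by the outgroup: the derived state is whichever differs from the outgroup's state, so for C2, C3, C5 the derived state is '0', and for the remaining characters it is '1'.
All ingroup taxa share the derived state '1' for C1; it defines the ingroup but does not resolve relationships within it.
C2 (derived state '0') is shared by Beta and Gamma — a synapomorphy uniting that clade.
C3 (derived state '0') is unique to Delta (autapomorphy; uninformative for grouping).
C4 (derived state '1') is shared by Alpha, Beta, and Gamma — a synapomorphy uniting that clade.
C5 (derived state '0') is shared by Alpha, Beta, Gamma, and Theta — a synapomorphy uniting that clade.
Most parsimonious ingroup topology: (((Alpha,(Beta,Gamma)),Theta),Delta).
Changes per character on this tree: C1: 1; C2: 1; C3: 1; C4: 1; C5: 1.
Total = 5.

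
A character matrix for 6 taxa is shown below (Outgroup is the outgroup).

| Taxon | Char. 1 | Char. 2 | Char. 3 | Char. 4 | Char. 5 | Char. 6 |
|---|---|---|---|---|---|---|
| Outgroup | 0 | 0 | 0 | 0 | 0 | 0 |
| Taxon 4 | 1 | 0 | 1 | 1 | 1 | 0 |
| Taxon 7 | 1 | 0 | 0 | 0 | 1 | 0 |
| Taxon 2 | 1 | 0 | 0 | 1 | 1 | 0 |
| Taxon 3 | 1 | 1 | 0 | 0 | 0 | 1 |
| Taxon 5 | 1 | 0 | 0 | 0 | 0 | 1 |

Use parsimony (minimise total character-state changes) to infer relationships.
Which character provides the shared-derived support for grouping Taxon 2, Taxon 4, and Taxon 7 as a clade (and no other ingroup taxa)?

The outgroup has state '0' for every character, so '1' is the derived state throughout.
Char. 1 (derived state '1') is shared by all ingroup taxa — unites the whole ingroup.
Char. 2: derived state '1' in Taxon 3 only — an autapomorphy, so it tells us nothing about relationships among taxa.
Char. 3 (derived state '1') is unique to Taxon 4 (autapomorphy; uninformative for grouping).
Only Taxon 2 and Taxon 4 show the derived state '1' for Char. 4, supporting them as a clade.
Only Taxon 2, Taxon 4, and Taxon 7 show the derived state '1' for Char. 5, supporting them as a clade.
Only Taxon 3 and Taxon 5 show the derived state '1' for Char. 6, supporting them as a clade.
Most parsimonious ingroup topology: (((Taxon 4,Taxon 2),Taxon 7),(Taxon 3,Taxon 5)).
The clade {Taxon 2, Taxon 4, Taxon 7} is supported by Char. 5: its derived state '1' occurs in exactly those taxa and in no other taxon (including the outgroup).

Char. 5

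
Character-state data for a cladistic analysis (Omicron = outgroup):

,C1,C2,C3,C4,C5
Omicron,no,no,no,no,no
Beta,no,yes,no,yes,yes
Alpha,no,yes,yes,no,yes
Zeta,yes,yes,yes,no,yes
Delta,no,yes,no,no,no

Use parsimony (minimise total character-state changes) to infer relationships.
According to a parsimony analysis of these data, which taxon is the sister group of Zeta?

Alpha

The outgroup has state 'no' for every character, so 'yes' is the derived state throughout.
C1: derived state 'yes' in Zeta only — an autapomorphy, so it tells us nothing about relationships among taxa.
All ingroup taxa share the derived state 'yes' for C2; it defines the ingroup but does not resolve relationships within it.
C3: derived state 'yes' in Alpha and Zeta only — synapomorphy for {Alpha, Zeta}.
C4 (derived state 'yes') is unique to Beta (autapomorphy; uninformative for grouping).
Only Alpha, Beta, and Zeta show the derived state 'yes' for C5, supporting them as a clade.
Most parsimonious ingroup topology: ((Beta,(Alpha,Zeta)),Delta).
Zeta and Alpha form a cherry on this tree, so they are sister taxa.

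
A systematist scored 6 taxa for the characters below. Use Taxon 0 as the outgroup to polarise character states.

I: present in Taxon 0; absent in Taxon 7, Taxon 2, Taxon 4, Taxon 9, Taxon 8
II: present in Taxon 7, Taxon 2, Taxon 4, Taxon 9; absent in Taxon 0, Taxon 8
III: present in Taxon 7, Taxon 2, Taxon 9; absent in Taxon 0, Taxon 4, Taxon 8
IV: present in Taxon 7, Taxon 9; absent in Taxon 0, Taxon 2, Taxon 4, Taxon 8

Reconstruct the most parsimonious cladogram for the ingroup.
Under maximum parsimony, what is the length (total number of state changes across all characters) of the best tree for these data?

Character polarity is set by the outgroup: the derived state is whichever differs from the outgroup's state, so for I the derived state is 'absent', and for the remaining characters it is 'present'.
All ingroup taxa share the derived state 'absent' for I; it defines the ingroup but does not resolve relationships within it.
II: derived state 'present' in Taxon 2, Taxon 4, Taxon 7, and Taxon 9 only — synapomorphy for {Taxon 2, Taxon 4, Taxon 7, Taxon 9}.
Only Taxon 2, Taxon 7, and Taxon 9 show the derived state 'present' for III, supporting them as a clade.
IV (derived state 'present') is shared by Taxon 7 and Taxon 9 — a synapomorphy uniting that clade.
Most parsimonious ingroup topology: ((((Taxon 7,Taxon 9),Taxon 2),Taxon 4),Taxon 8).
Changes per character on this tree: I: 1; II: 1; III: 1; IV: 1.
Total = 4.

4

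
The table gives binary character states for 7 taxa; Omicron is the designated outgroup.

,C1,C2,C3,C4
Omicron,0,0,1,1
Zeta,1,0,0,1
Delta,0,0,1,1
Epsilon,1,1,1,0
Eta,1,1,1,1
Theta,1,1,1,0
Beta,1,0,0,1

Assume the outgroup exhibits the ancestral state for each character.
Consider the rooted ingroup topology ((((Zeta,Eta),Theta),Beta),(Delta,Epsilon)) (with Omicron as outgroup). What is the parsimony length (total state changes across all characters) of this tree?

Map each character onto ((((Zeta,Eta),Theta),Beta),(Delta,Epsilon)) (rooted by Omicron) and count the minimum state changes it requires (Fitch parsimony):
C1: 2; C2: 3; C3: 2; C4: 2.
Total tree length = 9.

9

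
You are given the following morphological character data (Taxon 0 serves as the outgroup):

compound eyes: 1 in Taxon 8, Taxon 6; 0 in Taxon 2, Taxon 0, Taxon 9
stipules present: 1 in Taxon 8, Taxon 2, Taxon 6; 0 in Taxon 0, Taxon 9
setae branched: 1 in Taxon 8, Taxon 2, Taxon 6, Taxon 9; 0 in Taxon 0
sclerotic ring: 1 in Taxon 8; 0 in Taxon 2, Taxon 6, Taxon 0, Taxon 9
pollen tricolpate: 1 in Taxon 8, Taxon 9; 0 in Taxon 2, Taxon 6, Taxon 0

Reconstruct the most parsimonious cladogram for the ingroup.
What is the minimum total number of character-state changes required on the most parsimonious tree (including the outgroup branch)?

The outgroup has state '0' for every character, so '1' is the derived state throughout.
compound eyes: derived state '1' in Taxon 6 and Taxon 8 only — synapomorphy for {Taxon 6, Taxon 8}.
Only Taxon 2, Taxon 6, and Taxon 8 show the derived state '1' for stipules present, supporting them as a clade.
setae branched (derived state '1') is shared by all ingroup taxa — unites the whole ingroup.
sclerotic ring (derived state '1') is unique to Taxon 8 (autapomorphy; uninformative for grouping).
pollen tricolpate (state '1') occurs in Taxon 8 and Taxon 9 but conflicts with the nesting implied by the other characters — most parsimoniously interpreted as homoplasy.
Most parsimonious ingroup topology: (((Taxon 6,Taxon 8),Taxon 2),Taxon 9).
Changes per character on this tree: compound eyes: 1; stipules present: 1; setae branched: 1; sclerotic ring: 1; pollen tricolpate: 2.
Total = 6.

6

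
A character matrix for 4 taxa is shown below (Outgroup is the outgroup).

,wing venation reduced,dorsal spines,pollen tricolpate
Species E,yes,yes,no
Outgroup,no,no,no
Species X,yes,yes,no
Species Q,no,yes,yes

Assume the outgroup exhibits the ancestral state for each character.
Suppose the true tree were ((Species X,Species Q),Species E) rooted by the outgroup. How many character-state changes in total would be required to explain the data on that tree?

4

Map each character onto ((Species X,Species Q),Species E) (rooted by Outgroup) and count the minimum state changes it requires (Fitch parsimony):
wing venation reduced: 2; dorsal spines: 1; pollen tricolpate: 1.
Total tree length = 4.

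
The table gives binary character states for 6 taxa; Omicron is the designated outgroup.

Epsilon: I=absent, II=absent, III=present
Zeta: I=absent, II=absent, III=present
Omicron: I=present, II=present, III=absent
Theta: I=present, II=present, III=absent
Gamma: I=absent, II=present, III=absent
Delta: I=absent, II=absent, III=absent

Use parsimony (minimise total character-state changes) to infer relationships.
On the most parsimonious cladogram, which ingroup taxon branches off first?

Theta

Character polarity is set by the outgroup: the derived state is whichever differs from the outgroup's state, so for I, II the derived state is 'absent', and for the remaining characters it is 'present'.
I: derived state 'absent' in Delta, Epsilon, Gamma, and Zeta only — synapomorphy for {Delta, Epsilon, Gamma, Zeta}.
Only Delta, Epsilon, and Zeta show the derived state 'absent' for II, supporting them as a clade.
Only Epsilon and Zeta show the derived state 'present' for III, supporting them as a clade.
Most parsimonious ingroup topology: (((Delta,(Epsilon,Zeta)),Gamma),Theta).
Theta is sister to the clade containing all other ingroup taxa, so it is the earliest-diverging (most basal) ingroup lineage.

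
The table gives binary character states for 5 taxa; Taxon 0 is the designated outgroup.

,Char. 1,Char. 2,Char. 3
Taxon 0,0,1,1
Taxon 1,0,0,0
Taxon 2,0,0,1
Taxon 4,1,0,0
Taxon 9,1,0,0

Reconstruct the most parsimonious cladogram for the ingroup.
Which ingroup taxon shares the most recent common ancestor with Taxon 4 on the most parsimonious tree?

Taxon 9

Character polarity is set by the outgroup: the derived state is whichever differs from the outgroup's state, so for Char. 2, Char. 3 the derived state is '0', and for the remaining characters it is '1'.
Char. 1 (derived state '1') is shared by Taxon 4 and Taxon 9 — a synapomorphy uniting that clade.
Char. 2 (derived state '0') is shared by all ingroup taxa — unites the whole ingroup.
Only Taxon 1, Taxon 4, and Taxon 9 show the derived state '0' for Char. 3, supporting them as a clade.
Most parsimonious ingroup topology: ((Taxon 1,(Taxon 4,Taxon 9)),Taxon 2).
Taxon 4 and Taxon 9 form a cherry on this tree, so they are sister taxa.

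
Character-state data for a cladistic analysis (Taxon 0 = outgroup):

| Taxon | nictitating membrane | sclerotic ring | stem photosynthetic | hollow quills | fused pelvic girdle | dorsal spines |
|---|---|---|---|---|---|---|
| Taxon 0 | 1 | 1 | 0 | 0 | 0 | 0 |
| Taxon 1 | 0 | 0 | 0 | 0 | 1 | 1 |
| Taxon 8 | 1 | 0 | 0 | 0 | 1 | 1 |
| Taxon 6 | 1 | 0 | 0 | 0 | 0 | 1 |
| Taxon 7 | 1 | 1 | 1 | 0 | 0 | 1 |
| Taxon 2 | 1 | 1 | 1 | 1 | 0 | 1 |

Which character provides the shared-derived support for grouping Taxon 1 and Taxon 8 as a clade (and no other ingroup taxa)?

Character polarity is set by the outgroup: the derived state is whichever differs from the outgroup's state, so for nictitating membrane, sclerotic ring the derived state is '0', and for the remaining characters it is '1'.
nictitating membrane: derived state '0' in Taxon 1 only — an autapomorphy, so it tells us nothing about relationships among taxa.
sclerotic ring: derived state '0' in Taxon 1, Taxon 6, and Taxon 8 only — synapomorphy for {Taxon 1, Taxon 6, Taxon 8}.
stem photosynthetic (derived state '1') is shared by Taxon 2 and Taxon 7 — a synapomorphy uniting that clade.
hollow quills (derived state '1') is unique to Taxon 2 (autapomorphy; uninformative for grouping).
fused pelvic girdle: derived state '1' in Taxon 1 and Taxon 8 only — synapomorphy for {Taxon 1, Taxon 8}.
All ingroup taxa share the derived state '1' for dorsal spines; it defines the ingroup but does not resolve relationships within it.
Most parsimonious ingroup topology: (((Taxon 1,Taxon 8),Taxon 6),(Taxon 7,Taxon 2)).
The clade {Taxon 1, Taxon 8} is supported by fused pelvic girdle: its derived state '1' occurs in exactly those taxa and in no other taxon (including the outgroup).

fused pelvic girdle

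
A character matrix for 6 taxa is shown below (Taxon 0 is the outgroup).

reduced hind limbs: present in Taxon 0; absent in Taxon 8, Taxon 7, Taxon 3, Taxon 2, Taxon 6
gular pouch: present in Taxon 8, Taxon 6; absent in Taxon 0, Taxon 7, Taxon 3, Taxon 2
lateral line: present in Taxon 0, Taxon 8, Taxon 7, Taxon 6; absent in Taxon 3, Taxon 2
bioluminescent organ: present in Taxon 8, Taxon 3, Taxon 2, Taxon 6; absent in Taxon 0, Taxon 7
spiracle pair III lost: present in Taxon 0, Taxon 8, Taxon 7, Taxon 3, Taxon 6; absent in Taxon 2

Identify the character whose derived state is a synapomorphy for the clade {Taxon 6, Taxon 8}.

Character polarity is set by the outgroup: the derived state is whichever differs from the outgroup's state, so for reduced hind limbs, lateral line, spiracle pair III lost the derived state is 'absent', and for the remaining characters it is 'present'.
All ingroup taxa share the derived state 'absent' for reduced hind limbs; it defines the ingroup but does not resolve relationships within it.
Only Taxon 6 and Taxon 8 show the derived state 'present' for gular pouch, supporting them as a clade.
lateral line: derived state 'absent' in Taxon 2 and Taxon 3 only — synapomorphy for {Taxon 2, Taxon 3}.
Only Taxon 2, Taxon 3, Taxon 6, and Taxon 8 show the derived state 'present' for bioluminescent organ, supporting them as a clade.
spiracle pair III lost (derived state 'absent') is unique to Taxon 2 (autapomorphy; uninformative for grouping).
Most parsimonious ingroup topology: (((Taxon 8,Taxon 6),(Taxon 3,Taxon 2)),Taxon 7).
The clade {Taxon 6, Taxon 8} is supported by gular pouch: its derived state 'present' occurs in exactly those taxa and in no other taxon (including the outgroup).

gular pouch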